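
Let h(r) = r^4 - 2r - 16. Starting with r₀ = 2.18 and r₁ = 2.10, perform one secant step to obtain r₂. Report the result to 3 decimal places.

h(2.18) = 2.22531, h(2.10) = -0.75190
r₂ = 2.10000 − (-0.75190)·(2.10000 − 2.18000) / (-0.75190 − 2.22531) = 2.10000 − (0.06015)/(-2.97721) = 2.12020

2.120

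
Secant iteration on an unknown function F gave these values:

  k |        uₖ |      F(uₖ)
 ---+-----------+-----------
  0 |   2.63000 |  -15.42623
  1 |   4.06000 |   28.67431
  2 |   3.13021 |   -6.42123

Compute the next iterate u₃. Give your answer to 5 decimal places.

3.30033

u₃ = 3.13021 − (-6.42123)·(3.13021 − 4.06000) / (-6.42123 − 28.67431)
   = 3.13021 − (5.9703954)/(-35.0955400) = 3.3003284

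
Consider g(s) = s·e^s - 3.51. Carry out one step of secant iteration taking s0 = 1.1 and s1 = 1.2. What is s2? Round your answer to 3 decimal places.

g(1.1) = -0.20542, g(1.2) = 0.47414
s2 = 1.20000 − 0.47414·(1.20000 − 1.10000) / (0.47414 − (-0.20542)) = 1.20000 − (0.04741)/(0.67956) = 1.13023

1.130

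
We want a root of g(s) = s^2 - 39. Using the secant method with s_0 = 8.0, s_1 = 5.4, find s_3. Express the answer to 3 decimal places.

6.253

g(8.0) = 25.00000, g(5.4) = -9.84000
s_2 = 5.40000 − (-9.84000)·(5.40000 − 8.00000) / (-9.84000 − 25.00000) = 5.40000 − (25.58400)/(-34.84000) = 6.13433
g(6.13433) = -1.37002
s_3 = 6.13433 − (-1.37002)·(6.13433 − 5.40000) / (-1.37002 − (-9.84000)) = 6.13433 − (-1.00604)/(8.46998) = 6.25311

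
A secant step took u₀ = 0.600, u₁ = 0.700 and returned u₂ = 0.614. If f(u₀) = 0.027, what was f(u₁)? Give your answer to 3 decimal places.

The secant line through (0.600, 0.027) and (0.700, f(u₁)) crosses zero at u₂ = 0.614.
So (0.600, 0.027), (0.700, f(u₁)), (0.614, 0) are collinear:
f(u₁) = 0.027 · (0.700 − 0.614) / (0.600 − 0.614) = 0.027 · (0.08600)/(-0.01400) = -0.16586

-0.166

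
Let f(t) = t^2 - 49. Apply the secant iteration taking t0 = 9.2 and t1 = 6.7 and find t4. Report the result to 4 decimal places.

f(9.2) = 35.640000, f(6.7) = -4.110000
t2 = 6.700000 − (-4.110000)·(6.700000 − 9.200000) / (-4.110000 − 35.640000) = 6.700000 − (10.275000)/(-39.750000) = 6.958491
f(6.958491) = -0.579409
t3 = 6.958491 − (-0.579409)·(6.958491 − 6.700000) / (-0.579409 − (-4.110000)) = 6.958491 − (-0.149772)/(3.530591) = 7.000912
f(7.000912) = 0.012765
t4 = 7.000912 − 0.012765·(7.000912 − 6.958491) / (0.012765 − (-0.579409)) = 7.000912 − (0.000542)/(0.592174) = 6.999997

7.0000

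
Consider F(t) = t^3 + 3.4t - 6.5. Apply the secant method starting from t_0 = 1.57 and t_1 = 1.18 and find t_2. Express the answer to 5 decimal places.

1.27275

F(1.57) = 2.7078930, F(1.18) = -0.8449680
t_2 = 1.1800000 − (-0.8449680)·(1.1800000 − 1.5700000) / (-0.8449680 − 2.7078930) = 1.1800000 − (0.3295375)/(-3.5528610) = 1.2727527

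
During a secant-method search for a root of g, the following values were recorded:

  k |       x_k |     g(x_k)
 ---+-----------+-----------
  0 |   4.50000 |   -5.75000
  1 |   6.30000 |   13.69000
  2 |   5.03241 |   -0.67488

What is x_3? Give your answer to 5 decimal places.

x_3 = 5.03241 − (-0.67488)·(5.03241 − 6.30000) / (-0.67488 − 13.69000)
   = 5.03241 − (0.8554711)/(-14.3648800) = 5.0919630

5.09196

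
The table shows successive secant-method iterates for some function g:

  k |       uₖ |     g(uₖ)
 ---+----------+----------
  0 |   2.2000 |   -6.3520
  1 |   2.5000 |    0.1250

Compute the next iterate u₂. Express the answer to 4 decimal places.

2.4942

u₂ = 2.5000 − 0.1250·(2.5000 − 2.2000) / (0.1250 − (-6.3520))
   = 2.5000 − (0.037500)/(6.477000) = 2.494210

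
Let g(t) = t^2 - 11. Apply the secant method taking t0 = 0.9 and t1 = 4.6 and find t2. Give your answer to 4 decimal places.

2.7527

g(0.9) = -10.190000, g(4.6) = 10.160000
t2 = 4.600000 − 10.160000·(4.600000 − 0.900000) / (10.160000 − (-10.190000)) = 4.600000 − (37.592000)/(20.350000) = 2.752727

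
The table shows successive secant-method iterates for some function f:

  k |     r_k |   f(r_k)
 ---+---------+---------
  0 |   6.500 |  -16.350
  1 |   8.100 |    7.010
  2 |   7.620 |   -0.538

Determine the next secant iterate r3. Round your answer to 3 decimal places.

r3 = 7.620 − (-0.538)·(7.620 − 8.100) / (-0.538 − 7.010)
   = 7.620 − (0.25824)/(-7.54800) = 7.65421

7.654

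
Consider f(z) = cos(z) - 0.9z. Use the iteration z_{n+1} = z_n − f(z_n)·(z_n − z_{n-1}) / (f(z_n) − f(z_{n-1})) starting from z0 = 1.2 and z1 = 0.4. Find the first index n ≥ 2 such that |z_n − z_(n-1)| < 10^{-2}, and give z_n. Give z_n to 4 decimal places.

n = 4, z_n = 0.7855

f(1.2) = -0.717642, f(0.4) = 0.561061
z2 = 0.400000 − 0.561061·(-0.800000)/(1.278703) = 0.751019;  |Δ| = 0.351019
f(0.751019) = 0.055077
z3 = 0.751019 − 0.055077·(0.351019)/(-0.505984) = 0.789228;  |Δ| = 0.038209
f(0.789228) = -0.005911
z4 = 0.789228 − (-0.005911)·(0.038209)/(-0.060988) = 0.785524;  |Δ| = 0.003703
|z4 − z3| = 0.003703 < 10^{-2}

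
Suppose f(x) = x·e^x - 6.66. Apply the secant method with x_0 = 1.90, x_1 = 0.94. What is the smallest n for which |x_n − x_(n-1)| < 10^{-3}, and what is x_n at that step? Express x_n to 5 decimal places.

n = 6, x_n = 1.49440

f(1.90) = 6.0431994, f(0.94) = -4.2536175
x_2 = 0.9400000 − (-4.2536175)·(-0.9600000)/(-10.2968169) = 1.3365762;  |Δ| = 0.3965762
f(1.3365762) = -1.5730038
x_3 = 1.3365762 − (-1.5730038)·(0.3965762)/(2.6806136) = 1.5692901;  |Δ| = 0.2327139
f(1.5692901) = 0.8776722
x_4 = 1.5692901 − 0.8776722·(0.2327139)/(2.4506761) = 1.4859472;  |Δ| = 0.0833429
f(1.4859472) = -0.0933780
x_5 = 1.4859472 − (-0.0933780)·(-0.0833429)/(-0.9710502) = 1.4939616;  |Δ| = 0.0080144
f(1.4939616) = -0.0048371
x_6 = 1.4939616 − (-0.0048371)·(0.0080144)/(0.0885409) = 1.4943994;  |Δ| = 0.0004378
|x_6 − x_5| = 0.0004378 < 10^{-3}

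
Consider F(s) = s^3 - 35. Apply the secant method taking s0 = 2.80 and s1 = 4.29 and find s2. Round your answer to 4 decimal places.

3.1411

F(2.80) = -13.048000, F(4.29) = 43.953589
s2 = 4.290000 − 43.953589·(4.290000 − 2.800000) / (43.953589 − (-13.048000)) = 4.290000 − (65.490848)/(57.001589) = 3.141070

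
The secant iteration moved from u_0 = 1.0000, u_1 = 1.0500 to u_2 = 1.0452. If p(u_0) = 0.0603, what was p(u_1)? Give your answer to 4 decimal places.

-0.0064

The secant line through (1.0000, 0.0603) and (1.0500, p(u_1)) crosses zero at u_2 = 1.0452.
So (1.0000, 0.0603), (1.0500, p(u_1)), (1.0452, 0) are collinear:
p(u_1) = 0.0603 · (1.0500 − 1.0452) / (1.0000 − 1.0452) = 0.0603 · (0.004800)/(-0.045200) = -0.006404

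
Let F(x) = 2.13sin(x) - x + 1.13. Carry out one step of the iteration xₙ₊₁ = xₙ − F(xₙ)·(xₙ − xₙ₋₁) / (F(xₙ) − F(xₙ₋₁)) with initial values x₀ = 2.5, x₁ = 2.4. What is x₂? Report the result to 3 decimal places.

F(2.5) = -0.09525, F(2.4) = 0.16874
x₂ = 2.40000 − 0.16874·(2.40000 − 2.50000) / (0.16874 − (-0.09525)) = 2.40000 − (-0.01687)/(0.26399) = 2.46392

2.464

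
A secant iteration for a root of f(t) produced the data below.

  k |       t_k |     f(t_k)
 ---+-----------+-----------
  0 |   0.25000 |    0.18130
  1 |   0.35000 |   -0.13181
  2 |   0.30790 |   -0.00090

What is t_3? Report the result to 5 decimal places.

0.30761

t_3 = 0.30790 − (-0.00090)·(0.30790 − 0.35000) / (-0.00090 − (-0.13181))
   = 0.30790 − (0.0000379)/(0.1309100) = 0.3076106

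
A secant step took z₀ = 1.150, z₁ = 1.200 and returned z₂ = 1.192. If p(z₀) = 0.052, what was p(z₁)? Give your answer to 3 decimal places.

-0.010

The secant line through (1.150, 0.052) and (1.200, p(z₁)) crosses zero at z₂ = 1.192.
So (1.150, 0.052), (1.200, p(z₁)), (1.192, 0) are collinear:
p(z₁) = 0.052 · (1.200 − 1.192) / (1.150 − 1.192) = 0.052 · (0.00800)/(-0.04200) = -0.00990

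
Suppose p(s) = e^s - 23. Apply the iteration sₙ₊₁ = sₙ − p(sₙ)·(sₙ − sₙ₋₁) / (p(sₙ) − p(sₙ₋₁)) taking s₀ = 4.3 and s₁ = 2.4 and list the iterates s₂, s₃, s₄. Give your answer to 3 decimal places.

p(4.3) = 50.69979, p(2.4) = -11.97682
s₂ = 2.40000 − (-11.97682)·(2.40000 − 4.30000) / (-11.97682 − 50.69979) = 2.40000 − (22.75596)/(-62.67662) = 2.76307
p(2.76307) = -7.15159
s₃ = 2.76307 − (-7.15159)·(2.76307 − 2.40000) / (-7.15159 − (-11.97682)) = 2.76307 − (-2.59652)/(4.82524) = 3.30118
p(3.30118) = 4.14471
s₄ = 3.30118 − 4.14471·(3.30118 − 2.76307) / (4.14471 − (-7.15159)) = 3.30118 − (2.23032)/(11.29630) = 3.10374

2.763, 3.301, 3.104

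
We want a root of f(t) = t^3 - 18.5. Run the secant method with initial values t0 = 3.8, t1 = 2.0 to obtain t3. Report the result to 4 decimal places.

f(3.8) = 36.372000, f(2.0) = -10.500000
t2 = 2.000000 − (-10.500000)·(2.000000 − 3.800000) / (-10.500000 − 36.372000) = 2.000000 − (18.900000)/(-46.872000) = 2.403226
f(2.403226) = -4.620183
t3 = 2.403226 − (-4.620183)·(2.403226 − 2.000000) / (-4.620183 − (-10.500000)) = 2.403226 − (-1.862977)/(5.879817) = 2.720069

2.7201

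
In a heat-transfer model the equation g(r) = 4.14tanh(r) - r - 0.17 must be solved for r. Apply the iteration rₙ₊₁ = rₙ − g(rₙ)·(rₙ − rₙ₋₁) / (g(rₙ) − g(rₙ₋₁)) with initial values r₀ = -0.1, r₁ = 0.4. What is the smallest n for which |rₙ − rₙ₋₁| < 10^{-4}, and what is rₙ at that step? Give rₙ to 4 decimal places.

n = 5, rₙ = 0.0542

g(-0.1) = -0.482625, g(0.4) = 1.002989
r₂ = 0.400000 − 1.002989·(0.500000)/(1.485614) = 0.062433;  |Δ| = 0.337567
g(0.062433) = 0.025704
r₃ = 0.062433 − 0.025704·(-0.337567)/(-0.977284) = 0.053554;  |Δ| = 0.008879
g(0.053554) = -0.002051
r₄ = 0.053554 − (-0.002051)·(-0.008879)/(-0.027755) = 0.054210;  |Δ| = 0.000656
g(0.054210) = 0.000001
r₅ = 0.054210 − 0.000001·(0.000656)/(0.002052) = 0.054210;  |Δ| = 0.000000
|r₅ − r₄| = 0.000000 < 10^{-4}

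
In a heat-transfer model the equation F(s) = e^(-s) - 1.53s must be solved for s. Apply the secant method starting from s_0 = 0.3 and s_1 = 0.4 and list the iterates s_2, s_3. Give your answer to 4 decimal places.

F(0.3) = 0.281818, F(0.4) = 0.058320
s_2 = 0.400000 − 0.058320·(0.400000 − 0.300000) / (0.058320 − 0.281818) = 0.400000 − (0.005832)/(-0.223498) = 0.426094
F(0.426094) = 0.001131
s_3 = 0.426094 − 0.001131·(0.426094 − 0.400000) / (0.001131 − 0.058320) = 0.426094 − (0.000030)/(-0.057189) = 0.426610

0.4261, 0.4266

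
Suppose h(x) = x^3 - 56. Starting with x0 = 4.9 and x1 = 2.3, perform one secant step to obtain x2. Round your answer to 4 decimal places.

h(4.9) = 61.649000, h(2.3) = -43.833000
x2 = 2.300000 − (-43.833000)·(2.300000 − 4.900000) / (-43.833000 − 61.649000) = 2.300000 − (113.965800)/(-105.482000) = 3.380429

3.3804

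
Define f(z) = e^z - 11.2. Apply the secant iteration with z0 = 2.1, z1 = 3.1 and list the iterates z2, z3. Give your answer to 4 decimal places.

2.3162, 2.3853

f(2.1) = -3.033830, f(3.1) = 10.997951
z2 = 3.100000 − 10.997951·(3.100000 − 2.100000) / (10.997951 − (-3.033830)) = 3.100000 − (10.997951)/(14.031781) = 2.316211
f(2.316211) = -1.062805
z3 = 2.316211 − (-1.062805)·(2.316211 − 3.100000) / (-1.062805 − 10.997951) = 2.316211 − (0.833015)/(-12.060756) = 2.385280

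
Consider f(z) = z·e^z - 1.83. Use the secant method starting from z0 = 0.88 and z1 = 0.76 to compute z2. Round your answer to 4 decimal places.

0.8095

f(0.88) = 0.291592, f(0.76) = -0.204910
z2 = 0.760000 − (-0.204910)·(0.760000 − 0.880000) / (-0.204910 − 0.291592) = 0.760000 − (0.024589)/(-0.496502) = 0.809525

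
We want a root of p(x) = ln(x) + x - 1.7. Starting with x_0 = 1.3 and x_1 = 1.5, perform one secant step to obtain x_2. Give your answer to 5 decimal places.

1.38023

p(1.3) = -0.1376357, p(1.5) = 0.2054651
x_2 = 1.5000000 − 0.2054651·(1.5000000 − 1.3000000) / (0.2054651 − (-0.1376357)) = 1.5000000 − (0.0410930)/(0.3431008) = 1.3802305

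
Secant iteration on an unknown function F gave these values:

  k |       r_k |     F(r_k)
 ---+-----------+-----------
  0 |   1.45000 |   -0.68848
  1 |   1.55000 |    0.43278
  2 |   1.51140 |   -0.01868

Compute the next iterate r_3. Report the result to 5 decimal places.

r_3 = 1.51140 − (-0.01868)·(1.51140 − 1.55000) / (-0.01868 − 0.43278)
   = 1.51140 − (0.0007210)/(-0.4514600) = 1.5129971

1.51300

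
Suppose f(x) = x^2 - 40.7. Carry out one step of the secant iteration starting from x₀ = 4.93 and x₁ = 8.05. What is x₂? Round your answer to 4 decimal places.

6.1931

f(4.93) = -16.395100, f(8.05) = 24.102500
x₂ = 8.050000 − 24.102500·(8.050000 − 4.930000) / (24.102500 − (-16.395100)) = 8.050000 − (75.199800)/(40.497600) = 6.193105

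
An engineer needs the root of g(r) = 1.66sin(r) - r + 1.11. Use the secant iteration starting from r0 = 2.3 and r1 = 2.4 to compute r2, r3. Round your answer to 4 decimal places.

g(2.3) = 0.047871, g(2.4) = -0.168731
r2 = 2.400000 − (-0.168731)·(2.400000 − 2.300000) / (-0.168731 − 0.047871) = 2.400000 − (-0.016873)/(-0.216602) = 2.322101
g(2.322101) = 0.001026
r3 = 2.322101 − 0.001026·(2.322101 − 2.400000) / (0.001026 − (-0.168731)) = 2.322101 − (-0.000080)/(0.169757) = 2.322571

2.3221, 2.3226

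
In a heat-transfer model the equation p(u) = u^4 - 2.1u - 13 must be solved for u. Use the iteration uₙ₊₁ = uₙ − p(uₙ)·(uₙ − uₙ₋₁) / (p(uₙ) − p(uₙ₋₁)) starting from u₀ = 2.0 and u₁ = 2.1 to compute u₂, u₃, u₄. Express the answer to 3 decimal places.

p(2.0) = -1.20000, p(2.1) = 2.03810
u₂ = 2.10000 − 2.03810·(2.10000 − 2.00000) / (2.03810 − (-1.20000)) = 2.10000 − (0.20381)/(3.23810) = 2.03706
p(2.03706) = -0.05857
u₃ = 2.03706 − (-0.05857)·(2.03706 − 2.10000) / (-0.05857 − 2.03810) = 2.03706 − (0.00369)/(-2.09667) = 2.03882
p(2.03882) = -0.00274
u₄ = 2.03882 − (-0.00274)·(2.03882 − 2.03706) / (-0.00274 − (-0.05857)) = 2.03882 − (0.00000)/(0.05584) = 2.03890

2.037, 2.039, 2.039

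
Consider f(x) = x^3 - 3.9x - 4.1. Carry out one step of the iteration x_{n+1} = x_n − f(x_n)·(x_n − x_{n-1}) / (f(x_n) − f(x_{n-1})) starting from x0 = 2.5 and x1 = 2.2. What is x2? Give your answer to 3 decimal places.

2.360

f(2.5) = 1.77500, f(2.2) = -2.03200
x2 = 2.20000 − (-2.03200)·(2.20000 − 2.50000) / (-2.03200 − 1.77500) = 2.20000 − (0.60960)/(-3.80700) = 2.36013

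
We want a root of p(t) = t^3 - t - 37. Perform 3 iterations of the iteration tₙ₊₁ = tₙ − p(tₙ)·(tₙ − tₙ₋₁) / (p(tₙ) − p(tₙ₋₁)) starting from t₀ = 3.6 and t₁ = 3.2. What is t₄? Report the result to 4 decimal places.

p(3.6) = 6.056000, p(3.2) = -7.432000
t₂ = 3.200000 − (-7.432000)·(3.200000 − 3.600000) / (-7.432000 − 6.056000) = 3.200000 − (2.972800)/(-13.488000) = 3.420403
p(3.420403) = -0.404561
t₃ = 3.420403 − (-0.404561)·(3.420403 − 3.200000) / (-0.404561 − (-7.432000)) = 3.420403 − (-0.089167)/(7.027439) = 3.433092
p(3.433092) = 0.029734
t₄ = 3.433092 − 0.029734·(3.433092 − 3.420403) / (0.029734 − (-0.404561)) = 3.433092 − (0.000377)/(0.434295) = 3.432223

3.4322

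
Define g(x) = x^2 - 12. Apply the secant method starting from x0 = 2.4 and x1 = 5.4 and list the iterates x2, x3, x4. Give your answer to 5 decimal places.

3.20000, 3.40465, 3.46648

g(2.4) = -6.2400000, g(5.4) = 17.1600000
x2 = 5.4000000 − 17.1600000·(5.4000000 − 2.4000000) / (17.1600000 − (-6.2400000)) = 5.4000000 − (51.4800000)/(23.4000000) = 3.2000000
g(3.2000000) = -1.7600000
x3 = 3.2000000 − (-1.7600000)·(3.2000000 − 5.4000000) / (-1.7600000 − 17.1600000) = 3.2000000 − (3.8720000)/(-18.9200000) = 3.4046512
g(3.4046512) = -0.4083505
x4 = 3.4046512 − (-0.4083505)·(3.4046512 − 3.2000000) / (-0.4083505 − (-1.7600000)) = 3.4046512 − (-0.0835694)/(1.3516495) = 3.4664789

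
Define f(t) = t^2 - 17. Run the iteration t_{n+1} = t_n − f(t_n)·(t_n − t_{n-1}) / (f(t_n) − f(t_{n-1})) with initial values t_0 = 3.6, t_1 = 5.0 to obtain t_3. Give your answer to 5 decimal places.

4.11795

f(3.6) = -4.0400000, f(5.0) = 8.0000000
t_2 = 5.0000000 − 8.0000000·(5.0000000 − 3.6000000) / (8.0000000 − (-4.0400000)) = 5.0000000 − (11.2000000)/(12.0400000) = 4.0697674
f(4.0697674) = -0.4369930
t_3 = 4.0697674 − (-0.4369930)·(4.0697674 − 5.0000000) / (-0.4369930 − 8.0000000) = 4.0697674 − (0.4065051)/(-8.4369930) = 4.1179487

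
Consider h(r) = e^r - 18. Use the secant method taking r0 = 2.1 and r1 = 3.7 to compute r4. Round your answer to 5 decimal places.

h(2.1) = -9.8338301, h(3.7) = 22.4473044
r2 = 3.7000000 − 22.4473044·(3.7000000 − 2.1000000) / (22.4473044 − (-9.8338301)) = 3.7000000 − (35.9156870)/(32.2811344) = 2.5874094
h(2.5874094) = -4.7047159
r3 = 2.5874094 − (-4.7047159)·(2.5874094 − 3.7000000) / (-4.7047159 − 22.4473044) = 2.5874094 − (5.2344227)/(-27.1520203) = 2.7801915
h(2.7801915) = -1.8778925
r4 = 2.7801915 − (-1.8778925)·(2.7801915 − 2.5874094) / (-1.8778925 − (-4.7047159)) = 2.7801915 − (-0.3620240)/(2.8268234) = 2.9082589

2.90826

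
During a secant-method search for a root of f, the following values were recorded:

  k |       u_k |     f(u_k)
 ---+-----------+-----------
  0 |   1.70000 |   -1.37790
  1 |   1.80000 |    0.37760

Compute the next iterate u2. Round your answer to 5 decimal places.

1.77849

u2 = 1.80000 − 0.37760·(1.80000 − 1.70000) / (0.37760 − (-1.37790))
   = 1.80000 − (0.0377600)/(1.7555000) = 1.7784905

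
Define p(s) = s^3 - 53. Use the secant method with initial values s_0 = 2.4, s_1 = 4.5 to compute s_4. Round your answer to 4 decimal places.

3.7607

p(2.4) = -39.176000, p(4.5) = 38.125000
s_2 = 4.500000 − 38.125000·(4.500000 − 2.400000) / (38.125000 − (-39.176000)) = 4.500000 − (80.062500)/(77.301000) = 3.464276
p(3.464276) = -11.424502
s_3 = 3.464276 − (-11.424502)·(3.464276 − 4.500000) / (-11.424502 − 38.125000) = 3.464276 − (11.832631)/(-49.549502) = 3.703080
p(3.703080) = -2.220389
s_4 = 3.703080 − (-2.220389)·(3.703080 − 3.464276) / (-2.220389 − (-11.424502)) = 3.703080 − (-0.530238)/(9.204113) = 3.760689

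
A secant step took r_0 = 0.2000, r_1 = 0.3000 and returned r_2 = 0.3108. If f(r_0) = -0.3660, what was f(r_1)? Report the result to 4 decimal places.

-0.0357

The secant line through (0.2000, -0.3660) and (0.3000, f(r_1)) crosses zero at r_2 = 0.3108.
So (0.2000, -0.3660), (0.3000, f(r_1)), (0.3108, 0) are collinear:
f(r_1) = -0.3660 · (0.3000 − 0.3108) / (0.2000 − 0.3108) = -0.3660 · (-0.010800)/(-0.110800) = -0.035675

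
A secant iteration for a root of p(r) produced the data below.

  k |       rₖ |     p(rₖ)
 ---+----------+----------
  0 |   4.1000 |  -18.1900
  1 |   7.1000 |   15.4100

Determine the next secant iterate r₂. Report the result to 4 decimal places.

r₂ = 7.1000 − 15.4100·(7.1000 − 4.1000) / (15.4100 − (-18.1900))
   = 7.1000 − (46.230000)/(33.600000) = 5.724107

5.7241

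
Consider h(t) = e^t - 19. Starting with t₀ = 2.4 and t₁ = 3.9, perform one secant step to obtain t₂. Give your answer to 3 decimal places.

h(2.4) = -7.97682, h(3.9) = 30.40245
t₂ = 3.90000 − 30.40245·(3.90000 − 2.40000) / (30.40245 − (-7.97682)) = 3.90000 − (45.60367)/(38.37927) = 2.71176

2.712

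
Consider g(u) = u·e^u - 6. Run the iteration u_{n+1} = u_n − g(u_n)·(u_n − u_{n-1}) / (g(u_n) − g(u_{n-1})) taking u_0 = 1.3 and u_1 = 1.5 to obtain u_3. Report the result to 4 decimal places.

1.4321

g(1.3) = -1.229914, g(1.5) = 0.722534
u_2 = 1.500000 − 0.722534·(1.500000 − 1.300000) / (0.722534 − (-1.229914)) = 1.500000 − (0.144507)/(1.952448) = 1.425987
g(1.425987) = -0.065095
u_3 = 1.425987 − (-0.065095)·(1.425987 − 1.500000) / (-0.065095 − 0.722534) = 1.425987 − (0.004818)/(-0.787629) = 1.432104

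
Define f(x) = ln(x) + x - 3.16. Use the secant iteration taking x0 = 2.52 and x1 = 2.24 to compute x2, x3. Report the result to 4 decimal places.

f(2.52) = 0.284259, f(2.24) = -0.113524
x2 = 2.240000 − (-0.113524)·(2.240000 − 2.520000) / (-0.113524 − 0.284259) = 2.240000 − (0.031787)/(-0.397783) = 2.319910
f(2.319910) = 0.001438
x3 = 2.319910 − 0.001438·(2.319910 − 2.240000) / (0.001438 − (-0.113524)) = 2.319910 − (0.000115)/(0.114962) = 2.318910

2.3199, 2.3189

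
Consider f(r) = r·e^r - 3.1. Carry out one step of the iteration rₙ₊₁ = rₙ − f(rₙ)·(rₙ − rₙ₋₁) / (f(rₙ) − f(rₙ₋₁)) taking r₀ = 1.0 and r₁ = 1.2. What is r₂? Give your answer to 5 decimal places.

1.06031

f(1.0) = -0.3817182, f(1.2) = 0.8841403
r₂ = 1.2000000 − 0.8841403·(1.2000000 − 1.0000000) / (0.8841403 − (-0.3817182)) = 1.2000000 − (0.1768281)/(1.2658585) = 1.0603098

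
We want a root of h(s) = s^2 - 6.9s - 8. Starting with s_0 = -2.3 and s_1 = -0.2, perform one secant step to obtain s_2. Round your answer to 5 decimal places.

-0.90000

h(-2.3) = 13.1600000, h(-0.2) = -6.5800000
s_2 = -0.2000000 − (-6.5800000)·(-0.2000000 − (-2.3000000)) / (-6.5800000 − 13.1600000) = -0.2000000 − (-13.8180000)/(-19.7400000) = -0.9000000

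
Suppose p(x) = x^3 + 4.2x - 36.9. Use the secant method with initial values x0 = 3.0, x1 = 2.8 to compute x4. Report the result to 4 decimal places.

p(3.0) = 2.700000, p(2.8) = -3.188000
x2 = 2.800000 − (-3.188000)·(2.800000 − 3.000000) / (-3.188000 − 2.700000) = 2.800000 − (0.637600)/(-5.888000) = 2.908288
p(2.908288) = -0.086485
x3 = 2.908288 − (-0.086485)·(2.908288 − 2.800000) / (-0.086485 − (-3.188000)) = 2.908288 − (-0.009365)/(3.101515) = 2.911308
p(2.911308) = 0.002897
x4 = 2.911308 − 0.002897·(2.911308 − 2.908288) / (0.002897 − (-0.086485)) = 2.911308 − (0.000009)/(0.089382) = 2.911210

2.9112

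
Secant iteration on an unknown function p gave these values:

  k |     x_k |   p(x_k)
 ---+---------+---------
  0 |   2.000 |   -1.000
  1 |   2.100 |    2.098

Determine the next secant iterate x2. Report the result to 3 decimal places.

2.032

x2 = 2.100 − 2.098·(2.100 − 2.000) / (2.098 − (-1.000))
   = 2.100 − (0.20980)/(3.09800) = 2.03228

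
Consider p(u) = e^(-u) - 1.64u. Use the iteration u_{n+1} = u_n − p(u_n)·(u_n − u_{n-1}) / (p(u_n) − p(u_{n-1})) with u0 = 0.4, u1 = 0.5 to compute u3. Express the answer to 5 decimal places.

0.40620

p(0.4) = 0.0143200, p(0.5) = -0.2134693
u2 = 0.5000000 − (-0.2134693)·(0.5000000 − 0.4000000) / (-0.2134693 − 0.0143200) = 0.5000000 − (-0.0213469)/(-0.2277894) = 0.4062865
p(0.4062865) = -0.0001906
u3 = 0.4062865 − (-0.0001906)·(0.4062865 − 0.5000000) / (-0.0001906 − (-0.2134693)) = 0.4062865 − (0.0000179)/(0.2132787) = 0.4062028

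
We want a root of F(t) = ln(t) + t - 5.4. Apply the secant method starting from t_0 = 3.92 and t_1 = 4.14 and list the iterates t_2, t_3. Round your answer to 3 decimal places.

4.011, 4.011

F(3.92) = -0.11391, F(4.14) = 0.16070
t_2 = 4.14000 − 0.16070·(4.14000 − 3.92000) / (0.16070 − (-0.11391)) = 4.14000 − (0.03535)/(0.27460) = 4.01126
F(4.01126) = 0.00036
t_3 = 4.01126 − 0.00036·(4.01126 − 4.14000) / (0.00036 − 0.16070) = 4.01126 − (-0.00005)/(-0.16033) = 4.01097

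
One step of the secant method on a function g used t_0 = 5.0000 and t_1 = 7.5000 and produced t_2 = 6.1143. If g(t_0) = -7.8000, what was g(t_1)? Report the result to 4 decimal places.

The secant line through (5.0000, -7.8000) and (7.5000, g(t_1)) crosses zero at t_2 = 6.1143.
So (5.0000, -7.8000), (7.5000, g(t_1)), (6.1143, 0) are collinear:
g(t_1) = -7.8000 · (7.5000 − 6.1143) / (5.0000 − 6.1143) = -7.8000 · (1.385700)/(-1.114300) = 9.699776

9.6998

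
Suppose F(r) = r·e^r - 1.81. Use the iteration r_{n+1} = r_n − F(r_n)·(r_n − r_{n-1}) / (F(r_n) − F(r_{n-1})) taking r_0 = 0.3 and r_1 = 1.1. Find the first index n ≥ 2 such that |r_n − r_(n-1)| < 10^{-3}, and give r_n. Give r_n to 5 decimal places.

n = 6, r_n = 0.80734

F(0.3) = -1.4050424, F(1.1) = 1.4945826
r_2 = 1.1000000 − 1.4945826·(0.8000000)/(2.8996250) = 0.6876480;  |Δ| = 0.4123520
F(0.6876480) = -0.4422462
r_3 = 0.6876480 − (-0.4422462)·(-0.4123520)/(-1.9368288) = 0.7818025;  |Δ| = 0.0941545
F(0.7818025) = -0.1014427
r_4 = 0.7818025 − (-0.1014427)·(0.0941545)/(0.3408035) = 0.8098283;  |Δ| = 0.0280258
F(0.8098283) = 0.0101068
r_5 = 0.8098283 − 0.0101068·(0.0280258)/(0.1115495) = 0.8072890;  |Δ| = 0.0025392
F(0.8072890) = -0.0002015
r_6 = 0.8072890 − (-0.0002015)·(-0.0025392)/(-0.0103083) = 0.8073387;  |Δ| = 0.0000496
|r_6 − r_5| = 0.0000496 < 10^{-3}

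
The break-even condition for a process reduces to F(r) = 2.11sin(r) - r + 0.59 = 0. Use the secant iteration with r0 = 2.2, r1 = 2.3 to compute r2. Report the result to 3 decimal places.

2.241

F(2.2) = 0.09593, F(2.3) = -0.13656
r2 = 2.30000 − (-0.13656)·(2.30000 − 2.20000) / (-0.13656 − 0.09593) = 2.30000 − (-0.01366)/(-0.23249) = 2.24126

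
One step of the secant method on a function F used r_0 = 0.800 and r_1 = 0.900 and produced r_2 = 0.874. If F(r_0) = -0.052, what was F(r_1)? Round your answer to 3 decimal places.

0.018

The secant line through (0.800, -0.052) and (0.900, F(r_1)) crosses zero at r_2 = 0.874.
So (0.800, -0.052), (0.900, F(r_1)), (0.874, 0) are collinear:
F(r_1) = -0.052 · (0.900 − 0.874) / (0.800 − 0.874) = -0.052 · (0.02600)/(-0.07400) = 0.01827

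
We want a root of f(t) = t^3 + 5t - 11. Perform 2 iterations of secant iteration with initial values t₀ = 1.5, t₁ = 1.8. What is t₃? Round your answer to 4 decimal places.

1.5105

f(1.5) = -0.125000, f(1.8) = 3.832000
t₂ = 1.800000 − 3.832000·(1.800000 − 1.500000) / (3.832000 − (-0.125000)) = 1.800000 − (1.149600)/(3.957000) = 1.509477
f(1.509477) = -0.013242
t₃ = 1.509477 − (-0.013242)·(1.509477 − 1.800000) / (-0.013242 − 3.832000) = 1.509477 − (0.003847)/(-3.845242) = 1.510477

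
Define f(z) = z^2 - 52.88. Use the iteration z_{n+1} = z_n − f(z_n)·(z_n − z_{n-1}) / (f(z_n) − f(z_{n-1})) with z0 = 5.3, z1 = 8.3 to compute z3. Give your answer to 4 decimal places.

7.2619

f(5.3) = -24.790000, f(8.3) = 16.010000
z2 = 8.300000 − 16.010000·(8.300000 − 5.300000) / (16.010000 − (-24.790000)) = 8.300000 − (48.030000)/(40.800000) = 7.122794
f(7.122794) = -2.145804
z3 = 7.122794 − (-2.145804)·(7.122794 − 8.300000) / (-2.145804 − 16.010000) = 7.122794 − (2.526053)/(-18.155804) = 7.261926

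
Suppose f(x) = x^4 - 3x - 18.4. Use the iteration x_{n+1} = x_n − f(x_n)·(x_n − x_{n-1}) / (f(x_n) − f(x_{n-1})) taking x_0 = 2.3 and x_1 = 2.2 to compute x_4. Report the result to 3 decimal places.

f(2.3) = 2.68410, f(2.2) = -1.57440
x_2 = 2.20000 − (-1.57440)·(2.20000 − 2.30000) / (-1.57440 − 2.68410) = 2.20000 − (0.15744)/(-4.25850) = 2.23697
f(2.23697) = -0.07051
x_3 = 2.23697 − (-0.07051)·(2.23697 − 2.20000) / (-0.07051 − (-1.57440)) = 2.23697 − (-0.00261)/(1.50389) = 2.23870
f(2.23870) = 0.00199
x_4 = 2.23870 − 0.00199·(2.23870 − 2.23697) / (0.00199 − (-0.07051)) = 2.23870 − (0.00000)/(0.07251) = 2.23866

2.239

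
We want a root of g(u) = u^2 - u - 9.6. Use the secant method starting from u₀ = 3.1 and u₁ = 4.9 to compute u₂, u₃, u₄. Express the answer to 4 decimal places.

g(3.1) = -3.090000, g(4.9) = 9.510000
u₂ = 4.900000 − 9.510000·(4.900000 − 3.100000) / (9.510000 − (-3.090000)) = 4.900000 − (17.118000)/(12.600000) = 3.541429
g(3.541429) = -0.599712
u₃ = 3.541429 − (-0.599712)·(3.541429 − 4.900000) / (-0.599712 − 9.510000) = 3.541429 − (0.814752)/(-10.109712) = 3.622020
g(3.622020) = -0.102994
u₄ = 3.622020 − (-0.102994)·(3.622020 − 3.541429) / (-0.102994 − (-0.599712)) = 3.622020 − (-0.008300)/(0.496719) = 3.638730

3.5414, 3.6220, 3.6387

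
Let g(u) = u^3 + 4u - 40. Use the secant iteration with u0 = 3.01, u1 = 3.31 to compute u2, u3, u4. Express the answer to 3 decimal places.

3.030, 3.032, 3.032

g(3.01) = -0.68910, g(3.31) = 9.50469
u2 = 3.31000 − 9.50469·(3.31000 − 3.01000) / (9.50469 − (-0.68910)) = 3.31000 − (2.85141)/(10.19379) = 3.03028
g(3.03028) = -0.05304
u3 = 3.03028 − (-0.05304)·(3.03028 − 3.31000) / (-0.05304 − 9.50469) = 3.03028 − (0.01484)/(-9.55773) = 3.03183
g(3.03183) = -0.00405
u4 = 3.03183 − (-0.00405)·(3.03183 − 3.03028) / (-0.00405 − (-0.05304)) = 3.03183 − (-0.00001)/(0.04899) = 3.03196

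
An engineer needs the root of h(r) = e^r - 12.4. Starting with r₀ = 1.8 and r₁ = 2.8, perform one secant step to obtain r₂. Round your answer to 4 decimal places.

h(1.8) = -6.350353, h(2.8) = 4.044647
r₂ = 2.800000 − 4.044647·(2.800000 − 1.800000) / (4.044647 − (-6.350353)) = 2.800000 − (4.044647)/(10.394999) = 2.410905

2.4109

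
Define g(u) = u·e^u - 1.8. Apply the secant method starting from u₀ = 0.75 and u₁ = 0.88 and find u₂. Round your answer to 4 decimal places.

g(0.75) = -0.212250, g(0.88) = 0.321592
u₂ = 0.880000 − 0.321592·(0.880000 − 0.750000) / (0.321592 − (-0.212250)) = 0.880000 − (0.041807)/(0.533842) = 0.801687

0.8017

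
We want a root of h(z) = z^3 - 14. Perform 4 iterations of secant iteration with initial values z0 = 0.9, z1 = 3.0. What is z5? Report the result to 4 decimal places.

h(0.9) = -13.271000, h(3.0) = 13.000000
z2 = 3.000000 − 13.000000·(3.000000 − 0.900000) / (13.000000 − (-13.271000)) = 3.000000 − (27.300000)/(26.271000) = 1.960831
h(1.960831) = -6.460879
z3 = 1.960831 − (-6.460879)·(1.960831 − 3.000000) / (-6.460879 − 13.000000) = 1.960831 − (6.713943)/(-19.460879) = 2.305828
h(2.305828) = -1.740271
z4 = 2.305828 − (-1.740271)·(2.305828 − 1.960831) / (-1.740271 − (-6.460879)) = 2.305828 − (-0.600388)/(4.720608) = 2.433013
h(2.433013) = 0.402343
z5 = 2.433013 − 0.402343·(2.433013 − 2.305828) / (0.402343 − (-1.740271)) = 2.433013 − (0.051172)/(2.142615) = 2.409130

2.4091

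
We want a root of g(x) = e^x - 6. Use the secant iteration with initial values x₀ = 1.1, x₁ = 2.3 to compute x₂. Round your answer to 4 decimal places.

g(1.1) = -2.995834, g(2.3) = 3.974182
x₂ = 2.300000 − 3.974182·(2.300000 − 1.100000) / (3.974182 − (-2.995834)) = 2.300000 − (4.769019)/(6.970016) = 1.615781

1.6158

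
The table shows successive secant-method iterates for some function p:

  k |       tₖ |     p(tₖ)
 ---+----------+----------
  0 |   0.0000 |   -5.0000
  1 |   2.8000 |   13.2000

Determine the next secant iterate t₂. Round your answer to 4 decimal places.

t₂ = 2.8000 − 13.2000·(2.8000 − 0.0000) / (13.2000 − (-5.0000))
   = 2.8000 − (36.960000)/(18.200000) = 0.769231

0.7692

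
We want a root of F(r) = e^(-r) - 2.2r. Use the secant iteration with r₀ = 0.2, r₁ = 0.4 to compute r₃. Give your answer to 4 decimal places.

0.3276

F(0.2) = 0.378731, F(0.4) = -0.209680
r₂ = 0.400000 − (-0.209680)·(0.400000 − 0.200000) / (-0.209680 − 0.378731) = 0.400000 − (-0.041936)/(-0.588411) = 0.328730
F(0.328730) = -0.003369
r₃ = 0.328730 − (-0.003369)·(0.328730 − 0.400000) / (-0.003369 − (-0.209680)) = 0.328730 − (0.000240)/(0.206311) = 0.327566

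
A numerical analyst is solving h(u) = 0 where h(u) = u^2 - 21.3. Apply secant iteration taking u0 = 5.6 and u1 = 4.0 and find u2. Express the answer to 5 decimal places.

4.55208

h(5.6) = 10.0600000, h(4.0) = -5.3000000
u2 = 4.0000000 − (-5.3000000)·(4.0000000 − 5.6000000) / (-5.3000000 − 10.0600000) = 4.0000000 − (8.4800000)/(-15.3600000) = 4.5520833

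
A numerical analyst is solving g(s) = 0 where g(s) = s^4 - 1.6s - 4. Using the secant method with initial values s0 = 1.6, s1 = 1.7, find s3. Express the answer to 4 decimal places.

1.6004

g(1.6) = -0.006400, g(1.7) = 1.632100
s2 = 1.700000 − 1.632100·(1.700000 − 1.600000) / (1.632100 − (-0.006400)) = 1.700000 − (0.163210)/(1.638500) = 1.600391
g(1.600391) = -0.000623
s3 = 1.600391 − (-0.000623)·(1.600391 − 1.700000) / (-0.000623 − 1.632100) = 1.600391 − (0.000062)/(-1.632723) = 1.600429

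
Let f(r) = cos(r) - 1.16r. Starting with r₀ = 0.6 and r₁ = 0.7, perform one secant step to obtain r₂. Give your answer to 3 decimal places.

0.673

f(0.6) = 0.12934, f(0.7) = -0.04716
r₂ = 0.70000 − (-0.04716)·(0.70000 − 0.60000) / (-0.04716 − 0.12934) = 0.70000 − (-0.00472)/(-0.17649) = 0.67328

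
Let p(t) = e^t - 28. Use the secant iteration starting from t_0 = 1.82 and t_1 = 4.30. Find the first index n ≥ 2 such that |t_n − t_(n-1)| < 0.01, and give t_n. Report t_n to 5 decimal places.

n = 7, t_n = 3.33222

p(1.82) = -21.8281416, p(4.30) = 45.6997937
t_2 = 4.3000000 − 45.6997937·(2.4800000)/(67.5279352) = 2.6216503;  |Δ| = 1.6783497
p(2.6216503) = -14.2415893
t_3 = 2.6216503 − (-14.2415893)·(-1.6783497)/(-59.9413830) = 3.0204127;  |Δ| = 0.3987624
p(3.0204127) = -7.5002503
t_4 = 3.0204127 − (-7.5002503)·(0.3987624)/(6.7413390) = 3.4640660;  |Δ| = 0.4436533
p(3.4640660) = 3.9466077
t_5 = 3.4640660 − 3.9466077·(0.4436533)/(11.4468581) = 3.3111048;  |Δ| = 0.1529612
p(3.3111048) = -0.5846039
t_6 = 3.3111048 − (-0.5846039)·(-0.1529612)/(-4.5312116) = 3.3308394;  |Δ| = 0.0197346
p(3.3308394) = -0.0381976
t_7 = 3.3308394 − (-0.0381976)·(0.0197346)/(0.5464063) = 3.3322190;  |Δ| = 0.0013796
|t_7 − t_6| = 0.0013796 < 0.01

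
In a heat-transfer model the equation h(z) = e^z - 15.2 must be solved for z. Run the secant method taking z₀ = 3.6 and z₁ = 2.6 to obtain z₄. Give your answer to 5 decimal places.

h(3.6) = 21.3982344, h(2.6) = -1.7362620
z₂ = 2.6000000 − (-1.7362620)·(2.6000000 − 3.6000000) / (-1.7362620 − 21.3982344) = 2.6000000 − (1.7362620)/(-23.1344964) = 2.6750508
h(2.6750508) = -0.6869132
z₃ = 2.6750508 − (-0.6869132)·(2.6750508 − 2.6000000) / (-0.6869132 − (-1.7362620)) = 2.6750508 − (-0.0515534)/(1.0493487) = 2.7241797
h(2.7241797) = 0.0439042
z₄ = 2.7241797 − 0.0439042·(2.7241797 − 2.6750508) / (0.0439042 − (-0.6869132)) = 2.7241797 − (0.0021570)/(0.7308175) = 2.7212283

2.72123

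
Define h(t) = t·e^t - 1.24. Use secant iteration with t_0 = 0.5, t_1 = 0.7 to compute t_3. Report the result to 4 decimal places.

0.6481

h(0.5) = -0.415639, h(0.7) = 0.169627
t_2 = 0.700000 − 0.169627·(0.700000 − 0.500000) / (0.169627 − (-0.415639)) = 0.700000 − (0.033925)/(0.585266) = 0.642034
h(0.642034) = -0.019915
t_3 = 0.642034 − (-0.019915)·(0.642034 − 0.700000) / (-0.019915 − 0.169627) = 0.642034 − (0.001154)/(-0.189542) = 0.648125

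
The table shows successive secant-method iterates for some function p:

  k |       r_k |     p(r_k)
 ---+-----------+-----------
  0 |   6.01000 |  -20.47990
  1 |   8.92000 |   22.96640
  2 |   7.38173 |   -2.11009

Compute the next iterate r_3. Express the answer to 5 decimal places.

r_3 = 7.38173 − (-2.11009)·(7.38173 − 8.92000) / (-2.11009 − 22.96640)
   = 7.38173 − (3.2458881)/(-25.0764900) = 7.5111695

7.51117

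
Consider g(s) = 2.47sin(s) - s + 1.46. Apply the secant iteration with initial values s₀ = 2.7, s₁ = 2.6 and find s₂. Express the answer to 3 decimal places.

2.642

g(2.7) = -0.18437, g(2.6) = 0.13329
s₂ = 2.60000 − 0.13329·(2.60000 − 2.70000) / (0.13329 − (-0.18437)) = 2.60000 − (-0.01333)/(0.31766) = 2.64196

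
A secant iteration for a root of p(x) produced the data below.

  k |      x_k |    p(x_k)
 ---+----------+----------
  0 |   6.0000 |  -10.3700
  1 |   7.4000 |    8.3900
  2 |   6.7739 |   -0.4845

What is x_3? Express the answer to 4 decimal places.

6.8081

x_3 = 6.7739 − (-0.4845)·(6.7739 − 7.4000) / (-0.4845 − 8.3900)
   = 6.7739 − (0.303345)/(-8.874500) = 6.808082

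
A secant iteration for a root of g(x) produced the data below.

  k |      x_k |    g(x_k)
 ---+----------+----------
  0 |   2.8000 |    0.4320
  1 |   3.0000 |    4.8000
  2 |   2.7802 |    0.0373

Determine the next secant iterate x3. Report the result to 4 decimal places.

2.7785

x3 = 2.7802 − 0.0373·(2.7802 − 3.0000) / (0.0373 − 4.8000)
   = 2.7802 − (-0.008199)/(-4.762700) = 2.778479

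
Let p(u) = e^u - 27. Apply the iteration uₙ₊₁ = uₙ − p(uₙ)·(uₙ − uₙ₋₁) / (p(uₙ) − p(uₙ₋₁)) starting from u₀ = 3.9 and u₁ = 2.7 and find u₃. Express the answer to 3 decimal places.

p(3.9) = 22.40245, p(2.7) = -12.12027
u₂ = 2.70000 − (-12.12027)·(2.70000 − 3.90000) / (-12.12027 − 22.40245) = 2.70000 − (14.54432)/(-34.52272) = 3.12130
p(3.12130) = -4.32423
u₃ = 3.12130 − (-4.32423)·(3.12130 − 2.70000) / (-4.32423 − (-12.12027)) = 3.12130 − (-1.82178)/(7.79604) = 3.35498

3.355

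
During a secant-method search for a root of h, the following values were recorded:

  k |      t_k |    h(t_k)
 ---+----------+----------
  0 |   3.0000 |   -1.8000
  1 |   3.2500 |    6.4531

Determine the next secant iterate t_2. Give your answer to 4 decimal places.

t_2 = 3.2500 − 6.4531·(3.2500 − 3.0000) / (6.4531 − (-1.8000))
   = 3.2500 − (1.613275)/(8.253100) = 3.054525

3.0545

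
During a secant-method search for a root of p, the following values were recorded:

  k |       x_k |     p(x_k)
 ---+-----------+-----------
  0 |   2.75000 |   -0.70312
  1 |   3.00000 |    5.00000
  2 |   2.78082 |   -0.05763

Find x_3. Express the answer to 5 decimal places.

x_3 = 2.78082 − (-0.05763)·(2.78082 − 3.00000) / (-0.05763 − 5.00000)
   = 2.78082 − (0.0126313)/(-5.0576300) = 2.7833175

2.78332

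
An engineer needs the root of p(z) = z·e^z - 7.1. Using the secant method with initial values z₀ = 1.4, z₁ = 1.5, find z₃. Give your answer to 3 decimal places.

1.533

p(1.4) = -1.42272, p(1.5) = -0.37747
z₂ = 1.50000 − (-0.37747)·(1.50000 − 1.40000) / (-0.37747 − (-1.42272)) = 1.50000 − (-0.03775)/(1.04525) = 1.53611
p(1.53611) = 0.03753
z₃ = 1.53611 − 0.03753·(1.53611 − 1.50000) / (0.03753 − (-0.37747)) = 1.53611 − (0.00136)/(0.41500) = 1.53285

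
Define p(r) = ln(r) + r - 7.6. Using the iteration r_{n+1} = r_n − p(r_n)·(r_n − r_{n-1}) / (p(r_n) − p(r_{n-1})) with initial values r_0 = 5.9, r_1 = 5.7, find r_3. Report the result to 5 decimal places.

p(5.9) = 0.0749524, p(5.7) = -0.1595338
r_2 = 5.7000000 − (-0.1595338)·(5.7000000 − 5.9000000) / (-0.1595338 − 0.0749524) = 5.7000000 − (0.0319068)/(-0.2344862) = 5.8360710
p(5.8360710) = 0.0001288
r_3 = 5.8360710 − 0.0001288·(5.8360710 − 5.7000000) / (0.0001288 − (-0.1595338)) = 5.8360710 − (0.0000175)/(0.1596626) = 5.8359612

5.83596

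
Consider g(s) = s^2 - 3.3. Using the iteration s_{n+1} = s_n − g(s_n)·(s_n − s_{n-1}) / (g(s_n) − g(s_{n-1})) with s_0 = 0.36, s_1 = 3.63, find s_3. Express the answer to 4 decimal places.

g(0.36) = -3.170400, g(3.63) = 9.876900
s_2 = 3.630000 − 9.876900·(3.630000 − 0.360000) / (9.876900 − (-3.170400)) = 3.630000 − (32.297463)/(13.047300) = 1.154586
g(1.154586) = -1.966930
s_3 = 1.154586 − (-1.966930)·(1.154586 − 3.630000) / (-1.966930 − 9.876900) = 1.154586 − (4.868965)/(-11.843830) = 1.565684

1.5657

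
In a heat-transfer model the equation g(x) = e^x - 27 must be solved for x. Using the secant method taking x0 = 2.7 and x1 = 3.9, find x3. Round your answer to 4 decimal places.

3.2473

g(2.7) = -12.120268, g(3.9) = 22.402449
x2 = 3.900000 − 22.402449·(3.900000 − 2.700000) / (22.402449 − (-12.120268)) = 3.900000 − (26.882939)/(34.522717) = 3.121297
g(3.121297) = -4.324226
x3 = 3.121297 − (-4.324226)·(3.121297 − 3.900000) / (-4.324226 − 22.402449) = 3.121297 − (3.367287)/(-26.726675) = 3.247287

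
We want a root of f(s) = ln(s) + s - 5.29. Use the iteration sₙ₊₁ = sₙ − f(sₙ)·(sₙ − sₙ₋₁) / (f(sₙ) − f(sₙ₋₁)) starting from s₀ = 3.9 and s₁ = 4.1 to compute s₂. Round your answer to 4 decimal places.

3.9232

f(3.9) = -0.029023, f(4.1) = 0.220987
s₂ = 4.100000 − 0.220987·(4.100000 − 3.900000) / (0.220987 − (-0.029023)) = 4.100000 − (0.044197)/(0.250010) = 3.923218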